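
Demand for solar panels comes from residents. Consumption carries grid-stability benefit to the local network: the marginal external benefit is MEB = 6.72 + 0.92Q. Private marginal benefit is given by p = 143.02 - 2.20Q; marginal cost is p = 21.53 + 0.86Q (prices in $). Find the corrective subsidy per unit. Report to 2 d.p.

Social marginal benefit = demand + MEB = 149.74 - 1.28Q.
Set SMB = MC: 149.74 - 1.28Q = 21.53 + 0.86Q → Q* = 59.9112.
The Pigouvian subsidy equals MEB at Q*: 6.72 + 0.92×59.9112 = 61.8383.

subsidy = $61.84 per unit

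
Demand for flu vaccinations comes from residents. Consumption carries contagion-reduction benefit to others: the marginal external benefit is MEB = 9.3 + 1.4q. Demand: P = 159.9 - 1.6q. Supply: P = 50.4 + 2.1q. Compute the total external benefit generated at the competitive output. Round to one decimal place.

Market equilibrium (private): 50.4 + 2.1q = 159.9 - 1.6q → q_m = 29.5946.
Total external benefit = ∫₀^{q_m} (9.3 + 1.4q) dq = 9.3×29.5946 + ½×1.4×29.5946² = 888.3180.

888.3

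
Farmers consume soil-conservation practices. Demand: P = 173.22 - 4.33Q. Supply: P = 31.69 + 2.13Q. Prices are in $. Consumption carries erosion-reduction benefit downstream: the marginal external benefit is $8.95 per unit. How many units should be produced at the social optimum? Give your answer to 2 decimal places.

Q* = 23.29

Social marginal benefit = demand + MEB = 182.17 - 4.33Q.
Set SMB = MC: 182.17 - 4.33Q = 31.69 + 2.13Q → Q* = 23.2941.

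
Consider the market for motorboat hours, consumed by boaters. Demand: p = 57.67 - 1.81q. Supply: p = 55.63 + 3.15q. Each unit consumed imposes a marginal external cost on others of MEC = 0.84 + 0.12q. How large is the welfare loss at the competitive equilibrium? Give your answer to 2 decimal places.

DWL = 0.08

Market equilibrium (private): 55.63 + 3.15q = 57.67 - 1.81q → q_m = 0.4113.
Social marginal benefit = demand − MEC = 56.83 - 1.93q.
Set SMB = MC: 56.83 - 1.93q = 55.63 + 3.15q → q* = 0.2362.
The loss is the area between SMB and MC from q* to q_m; with linear curves that's a triangle of height MEC(q_m).
DWL = ½ × 0.1751 × 0.8894 = 0.0779.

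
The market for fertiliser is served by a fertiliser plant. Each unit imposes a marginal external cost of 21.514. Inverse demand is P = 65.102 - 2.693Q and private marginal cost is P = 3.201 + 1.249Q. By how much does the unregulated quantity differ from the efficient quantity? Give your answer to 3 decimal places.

Market equilibrium (private): 3.201 + 1.249Q = 65.102 - 2.693Q → Q_m = 15.7029.
Social marginal cost = private MC + MEC = 24.715 + 1.249Q.
Set SMC = demand: 24.715 + 1.249Q = 65.102 - 2.693Q → Q* = 10.2453.
Gap = |15.7029 − 10.2453| = 5.4576.

5.458 units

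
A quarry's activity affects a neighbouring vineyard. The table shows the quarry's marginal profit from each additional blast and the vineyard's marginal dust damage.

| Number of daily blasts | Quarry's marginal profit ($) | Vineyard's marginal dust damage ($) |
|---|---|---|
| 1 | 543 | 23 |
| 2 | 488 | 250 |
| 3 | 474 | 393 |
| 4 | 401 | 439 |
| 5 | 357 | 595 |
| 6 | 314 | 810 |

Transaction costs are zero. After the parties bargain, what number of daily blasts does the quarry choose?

Bargaining reaches the level where marginal profit last exceeds marginal dust damage.
That holds through level 3 (474 ≥ 393) but not at 4 (401 < 439).

3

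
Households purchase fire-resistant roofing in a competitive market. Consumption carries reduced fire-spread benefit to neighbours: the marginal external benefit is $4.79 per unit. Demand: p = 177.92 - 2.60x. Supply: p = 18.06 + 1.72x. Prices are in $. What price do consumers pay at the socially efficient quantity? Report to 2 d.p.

Social marginal benefit = demand + MEB = 182.71 - 2.60x.
Set SMB = MC: 182.71 - 2.60x = 18.06 + 1.72x → x* = 38.1134.
Consumer price on the demand curve at x*: 177.92 − 2.60×38.1134 = 78.8252.

P = $78.83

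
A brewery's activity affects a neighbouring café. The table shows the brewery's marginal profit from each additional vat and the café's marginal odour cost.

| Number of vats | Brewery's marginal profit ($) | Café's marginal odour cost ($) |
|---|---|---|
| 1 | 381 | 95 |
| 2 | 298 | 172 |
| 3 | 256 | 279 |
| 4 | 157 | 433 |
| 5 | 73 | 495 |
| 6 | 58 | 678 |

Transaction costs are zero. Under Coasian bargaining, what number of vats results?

Bargaining reaches the level where marginal profit last exceeds marginal odour cost.
That holds through level 2 (298 ≥ 172) but not at 3 (256 < 279).

2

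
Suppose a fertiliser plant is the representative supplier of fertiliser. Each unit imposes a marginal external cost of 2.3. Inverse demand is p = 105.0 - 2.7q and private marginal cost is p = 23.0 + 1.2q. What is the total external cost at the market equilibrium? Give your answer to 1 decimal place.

48.4

Market equilibrium (private): 23.0 + 1.2q = 105.0 - 2.7q → q_m = 21.0256.
Total external cost = MEC × q_m = 2.3 × 21.0256 = 48.3589.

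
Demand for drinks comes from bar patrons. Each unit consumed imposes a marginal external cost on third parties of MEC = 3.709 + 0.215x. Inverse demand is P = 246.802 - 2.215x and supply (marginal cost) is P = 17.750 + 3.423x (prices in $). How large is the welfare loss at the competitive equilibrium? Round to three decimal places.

Market equilibrium (private): 17.750 + 3.423x = 246.802 - 2.215x → x_m = 40.6265.
Social marginal benefit = demand − MEC = 243.093 - 2.430x.
Set SMB = MC: 243.093 - 2.430x = 17.750 + 3.423x → x* = 38.5004.
Height of the DWL triangle at x_m is MC(x_m) − SMB(x_m) = MEC(x_m) = 12.4437.
DWL = ½ × 2.1261 × 12.4437 = 13.2283.

DWL = $13.228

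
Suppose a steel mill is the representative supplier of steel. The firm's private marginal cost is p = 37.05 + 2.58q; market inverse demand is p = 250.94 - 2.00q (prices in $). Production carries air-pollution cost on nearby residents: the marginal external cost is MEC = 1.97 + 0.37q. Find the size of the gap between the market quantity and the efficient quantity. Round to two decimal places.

Market equilibrium (private): 37.05 + 2.58q = 250.94 - 2.00q → q_m = 46.7009.
Social marginal cost = private MC + MEC = 39.02 + 2.95q.
Set SMC = demand: 39.02 + 2.95q = 250.94 - 2.00q → q* = 42.8121.
Gap = |46.7009 − 42.8121| = 3.8888.

3.89 units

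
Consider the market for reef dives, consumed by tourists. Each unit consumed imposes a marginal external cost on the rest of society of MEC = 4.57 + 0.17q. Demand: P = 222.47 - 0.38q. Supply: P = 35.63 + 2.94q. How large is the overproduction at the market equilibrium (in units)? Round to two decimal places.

4.05 units

Market equilibrium (private): 35.63 + 2.94q = 222.47 - 0.38q → q_m = 56.2771.
Social marginal benefit = demand − MEC = 217.90 - 0.55q.
Set SMB = MC: 217.90 - 0.55q = 35.63 + 2.94q → q* = 52.2264.
Gap = |56.2771 − 52.2264| = 4.0507.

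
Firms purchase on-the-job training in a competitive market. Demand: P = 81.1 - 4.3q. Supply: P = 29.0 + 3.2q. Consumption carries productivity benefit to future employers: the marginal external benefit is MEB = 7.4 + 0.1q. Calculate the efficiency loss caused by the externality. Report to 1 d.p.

Market equilibrium (private): 29.0 + 3.2q = 81.1 - 4.3q → q_m = 6.9467.
Social marginal benefit = demand + MEB = 88.5 - 4.2q.
Set SMB = MC: 88.5 - 4.2q = 29.0 + 3.2q → q* = 8.0405.
Height of the DWL triangle at q_m is SMB(q_m) − MC(q_m) = MEB(q_m) = 8.0947.
DWL = ½ × 1.0938 × 8.0947 = 4.4270.

DWL = 4.4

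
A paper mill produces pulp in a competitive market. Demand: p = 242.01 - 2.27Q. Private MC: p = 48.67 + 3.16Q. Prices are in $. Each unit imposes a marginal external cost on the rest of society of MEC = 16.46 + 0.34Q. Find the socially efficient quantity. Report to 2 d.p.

Q* = 30.66

Social marginal cost = private MC + MEC = 65.13 + 3.50Q.
Set SMC = demand: 65.13 + 3.50Q = 242.01 - 2.27Q → Q* = 30.6551.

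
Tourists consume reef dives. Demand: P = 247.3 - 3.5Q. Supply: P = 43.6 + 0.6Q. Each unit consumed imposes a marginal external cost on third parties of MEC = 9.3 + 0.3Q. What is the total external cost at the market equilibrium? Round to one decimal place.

832.3

Market equilibrium (private): 43.6 + 0.6Q = 247.3 - 3.5Q → Q_m = 49.6829.
Total external cost = ∫₀^{Q_m} (9.3 + 0.3Q) dQ = 9.3×49.6829 + ½×0.3×49.6829² = 832.3096.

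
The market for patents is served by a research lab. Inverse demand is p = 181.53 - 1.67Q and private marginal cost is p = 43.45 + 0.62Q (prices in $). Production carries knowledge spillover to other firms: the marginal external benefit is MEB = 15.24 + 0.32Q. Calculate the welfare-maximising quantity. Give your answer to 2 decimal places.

Q* = 77.83

Social marginal cost = private MC − MEB = 28.21 + 0.30Q.
Set SMC = demand: 28.21 + 0.30Q = 181.53 - 1.67Q → Q* = 77.8274.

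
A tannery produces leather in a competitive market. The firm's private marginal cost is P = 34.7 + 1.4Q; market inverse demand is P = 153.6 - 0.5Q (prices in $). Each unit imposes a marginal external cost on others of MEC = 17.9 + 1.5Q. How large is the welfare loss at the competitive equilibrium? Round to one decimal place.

DWL = $1837.1

Market equilibrium (private): 34.7 + 1.4Q = 153.6 - 0.5Q → Q_m = 62.5789.
Social marginal cost = private MC + MEC = 52.6 + 2.9Q.
Set SMC = demand: 52.6 + 2.9Q = 153.6 - 0.5Q → Q* = 29.7059.
The loss is the area between SMC and demand from Q* to Q_m; with linear curves that's a triangle of height MEC(Q_m).
DWL = ½ × 32.8730 × 111.7684 = 1837.0813.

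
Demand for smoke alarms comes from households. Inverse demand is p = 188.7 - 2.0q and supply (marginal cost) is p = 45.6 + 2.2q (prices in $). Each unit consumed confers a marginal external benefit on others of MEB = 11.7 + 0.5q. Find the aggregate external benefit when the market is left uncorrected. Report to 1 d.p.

$688.9

Market equilibrium (private): 45.6 + 2.2q = 188.7 - 2.0q → q_m = 34.0714.
Total external benefit = ∫₀^{q_m} (11.7 + 0.5q) dq = 11.7×34.0714 + ½×0.5×34.0714² = 688.8505.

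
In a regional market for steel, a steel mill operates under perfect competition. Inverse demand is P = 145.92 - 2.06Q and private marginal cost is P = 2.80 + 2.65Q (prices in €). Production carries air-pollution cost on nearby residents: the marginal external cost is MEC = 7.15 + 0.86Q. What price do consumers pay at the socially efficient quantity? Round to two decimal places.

P = €95.63

Social marginal cost = private MC + MEC = 9.95 + 3.51Q.
Set SMC = demand: 9.95 + 3.51Q = 145.92 - 2.06Q → Q* = 24.4111.
Consumer price on the demand curve at Q*: 145.92 − 2.06×24.4111 = 95.6331.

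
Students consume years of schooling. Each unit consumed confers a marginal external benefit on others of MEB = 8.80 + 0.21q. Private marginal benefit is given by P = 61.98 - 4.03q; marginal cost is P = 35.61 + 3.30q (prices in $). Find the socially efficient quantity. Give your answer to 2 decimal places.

q* = 4.94

Social marginal benefit = demand + MEB = 70.78 - 3.82q.
Set SMB = MC: 70.78 - 3.82q = 35.61 + 3.30q → q* = 4.9396.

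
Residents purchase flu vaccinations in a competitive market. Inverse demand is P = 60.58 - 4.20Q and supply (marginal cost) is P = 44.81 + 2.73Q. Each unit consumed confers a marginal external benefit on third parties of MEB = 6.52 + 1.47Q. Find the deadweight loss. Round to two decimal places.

Market equilibrium (private): 44.81 + 2.73Q = 60.58 - 4.20Q → Q_m = 2.2756.
Social marginal benefit = demand + MEB = 67.10 - 2.73Q.
Set SMB = MC: 67.10 - 2.73Q = 44.81 + 2.73Q → Q* = 4.0824.
The welfare-loss triangle has base |Q_m − Q*| and height MEB(Q_m) (the vertical gap between SMB and MC is zero at Q* and MEB at Q_m).
DWL = ½ × 1.8068 × 9.8652 = 8.9122.

DWL = 8.91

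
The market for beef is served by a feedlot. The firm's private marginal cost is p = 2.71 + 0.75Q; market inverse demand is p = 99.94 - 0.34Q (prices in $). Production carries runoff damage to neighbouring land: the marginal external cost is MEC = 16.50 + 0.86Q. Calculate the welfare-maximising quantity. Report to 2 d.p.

Social marginal cost = private MC + MEC = 19.21 + 1.61Q.
Set SMC = demand: 19.21 + 1.61Q = 99.94 - 0.34Q → Q* = 41.4000.

Q* = 41.40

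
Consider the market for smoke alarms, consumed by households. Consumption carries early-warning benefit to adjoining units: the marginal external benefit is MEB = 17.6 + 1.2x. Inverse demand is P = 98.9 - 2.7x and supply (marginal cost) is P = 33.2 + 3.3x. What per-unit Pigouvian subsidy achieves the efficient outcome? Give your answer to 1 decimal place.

Social marginal benefit = demand + MEB = 116.5 - 1.5x.
Set SMB = MC: 116.5 - 1.5x = 33.2 + 3.3x → x* = 17.3542.
The Pigouvian subsidy equals MEB at x*: 17.6 + 1.2×17.3542 = 38.4250.

subsidy = 38.4 per unit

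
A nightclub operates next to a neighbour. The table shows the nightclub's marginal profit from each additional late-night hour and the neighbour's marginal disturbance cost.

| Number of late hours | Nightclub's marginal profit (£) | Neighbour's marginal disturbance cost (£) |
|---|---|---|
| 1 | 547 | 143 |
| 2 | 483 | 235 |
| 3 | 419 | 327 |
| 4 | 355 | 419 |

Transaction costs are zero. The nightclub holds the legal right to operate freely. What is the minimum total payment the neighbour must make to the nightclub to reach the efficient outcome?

£355

Left alone the nightclub would choose level 4 (marginal profit stays positive).
Efficient level: k* = 3 (marginal profit ≥ marginal disturbance cost through 3).
The neighbour must at least cover the nightclub's forgone profit from cutting 4→3: 355 = 355.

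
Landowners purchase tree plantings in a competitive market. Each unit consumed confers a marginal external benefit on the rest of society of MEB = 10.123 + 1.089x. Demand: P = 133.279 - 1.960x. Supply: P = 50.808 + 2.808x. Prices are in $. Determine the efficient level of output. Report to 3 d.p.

x* = 25.168

Social marginal benefit = demand + MEB = 143.402 - 0.871x.
Set SMB = MC: 143.402 - 0.871x = 50.808 + 2.808x → x* = 25.1683.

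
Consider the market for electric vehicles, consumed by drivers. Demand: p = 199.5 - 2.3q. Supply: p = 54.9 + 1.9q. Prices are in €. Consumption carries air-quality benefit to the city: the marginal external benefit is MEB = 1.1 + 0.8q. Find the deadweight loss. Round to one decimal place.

Market equilibrium (private): 54.9 + 1.9q = 199.5 - 2.3q → q_m = 34.4286.
Social marginal benefit = demand + MEB = 200.6 - 1.5q.
Set SMB = MC: 200.6 - 1.5q = 54.9 + 1.9q → q* = 42.8529.
The welfare-loss triangle has base |q_m − q*| and height MEB(q_m) (the vertical gap between SMB and MC is zero at q* and MEB at q_m).
DWL = ½ × 8.4243 × 28.6429 = 120.6482.

DWL = €120.6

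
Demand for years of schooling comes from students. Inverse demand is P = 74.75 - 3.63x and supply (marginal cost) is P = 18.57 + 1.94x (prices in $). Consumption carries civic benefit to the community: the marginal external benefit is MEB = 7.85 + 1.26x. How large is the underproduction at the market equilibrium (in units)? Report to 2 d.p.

Market equilibrium (private): 18.57 + 1.94x = 74.75 - 3.63x → x_m = 10.0862.
Social marginal benefit = demand + MEB = 82.60 - 2.37x.
Set SMB = MC: 82.60 - 2.37x = 18.57 + 1.94x → x* = 14.8561.
Gap = |10.0862 − 14.8561| = 4.7699.

4.77 units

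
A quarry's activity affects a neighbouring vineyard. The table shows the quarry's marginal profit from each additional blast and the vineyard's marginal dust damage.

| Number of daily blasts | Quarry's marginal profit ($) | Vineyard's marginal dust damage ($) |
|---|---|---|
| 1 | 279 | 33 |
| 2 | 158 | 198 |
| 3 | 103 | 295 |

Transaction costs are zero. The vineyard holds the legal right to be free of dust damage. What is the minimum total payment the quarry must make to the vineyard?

$33

Efficient level: marginal profit ≥ marginal dust damage through level 1, so k* = 1.
With the vineyard holding the right, the quarry must at least compensate total damage at k*: 33 = 33.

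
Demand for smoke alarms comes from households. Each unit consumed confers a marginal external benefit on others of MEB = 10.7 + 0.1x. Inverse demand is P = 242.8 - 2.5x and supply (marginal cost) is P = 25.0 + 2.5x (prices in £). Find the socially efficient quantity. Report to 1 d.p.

Social marginal benefit = demand + MEB = 253.5 - 2.4x.
Set SMB = MC: 253.5 - 2.4x = 25.0 + 2.5x → x* = 46.6327.

x* = 46.6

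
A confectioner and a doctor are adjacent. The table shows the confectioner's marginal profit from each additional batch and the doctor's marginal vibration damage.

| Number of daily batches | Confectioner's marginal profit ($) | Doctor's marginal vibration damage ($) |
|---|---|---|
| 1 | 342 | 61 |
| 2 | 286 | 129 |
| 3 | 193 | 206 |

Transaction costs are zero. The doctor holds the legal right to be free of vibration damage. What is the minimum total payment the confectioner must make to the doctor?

$190

Efficient level: marginal profit ≥ marginal vibration damage through level 2, so k* = 2.
With the doctor holding the right, the confectioner must at least compensate total damage at k*: 61 + 129 = 190.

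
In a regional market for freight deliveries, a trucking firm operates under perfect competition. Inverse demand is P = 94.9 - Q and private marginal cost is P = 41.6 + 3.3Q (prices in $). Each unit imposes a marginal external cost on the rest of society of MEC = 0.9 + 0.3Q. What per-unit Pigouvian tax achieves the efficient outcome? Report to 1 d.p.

tax = $4.3 per unit

Social marginal cost = private MC + MEC = 42.5 + 3.6Q.
Set SMC = demand: 42.5 + 3.6Q = 94.9 - Q → Q* = 11.3913.
The Pigouvian tax equals MEC at Q*: 0.9 + 0.3×11.3913 = 4.3174.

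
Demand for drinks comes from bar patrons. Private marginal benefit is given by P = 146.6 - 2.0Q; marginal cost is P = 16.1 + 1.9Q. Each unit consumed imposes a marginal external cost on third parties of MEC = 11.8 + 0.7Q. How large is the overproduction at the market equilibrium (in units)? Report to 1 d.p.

Market equilibrium (private): 16.1 + 1.9Q = 146.6 - 2.0Q → Q_m = 33.4615.
Social marginal benefit = demand − MEC = 134.8 - 2.7Q.
Set SMB = MC: 134.8 - 2.7Q = 16.1 + 1.9Q → Q* = 25.8043.
Gap = |33.4615 − 25.8043| = 7.6572.

7.7 units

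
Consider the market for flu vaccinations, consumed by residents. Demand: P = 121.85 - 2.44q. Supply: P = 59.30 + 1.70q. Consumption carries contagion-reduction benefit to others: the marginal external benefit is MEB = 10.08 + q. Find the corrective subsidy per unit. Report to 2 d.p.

subsidy = 33.21 per unit

Social marginal benefit = demand + MEB = 131.93 - 1.44q.
Set SMB = MC: 131.93 - 1.44q = 59.30 + 1.70q → q* = 23.1306.
The Pigouvian subsidy equals MEB at q*: 10.08 + 1.00×23.1306 = 33.2106.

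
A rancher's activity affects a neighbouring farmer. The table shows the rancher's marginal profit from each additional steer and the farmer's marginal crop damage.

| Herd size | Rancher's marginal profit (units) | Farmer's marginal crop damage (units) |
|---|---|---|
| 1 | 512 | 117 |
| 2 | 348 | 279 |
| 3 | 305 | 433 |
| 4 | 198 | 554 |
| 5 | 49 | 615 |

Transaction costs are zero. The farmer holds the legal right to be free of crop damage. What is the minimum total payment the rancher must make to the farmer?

396

Efficient level: marginal profit ≥ marginal crop damage through level 2, so k* = 2.
With the farmer holding the right, the rancher must at least compensate total damage at k*: 117 + 279 = 396.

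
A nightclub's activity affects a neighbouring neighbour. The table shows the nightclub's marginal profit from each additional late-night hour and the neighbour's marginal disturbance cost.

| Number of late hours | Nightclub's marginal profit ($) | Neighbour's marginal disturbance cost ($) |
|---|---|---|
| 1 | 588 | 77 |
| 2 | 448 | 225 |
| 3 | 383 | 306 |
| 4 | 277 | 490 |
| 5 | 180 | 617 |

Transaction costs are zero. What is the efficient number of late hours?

Bargaining reaches the level where marginal profit last exceeds marginal disturbance cost.
That holds through level 3 (383 ≥ 306) but not at 4 (277 < 490).

3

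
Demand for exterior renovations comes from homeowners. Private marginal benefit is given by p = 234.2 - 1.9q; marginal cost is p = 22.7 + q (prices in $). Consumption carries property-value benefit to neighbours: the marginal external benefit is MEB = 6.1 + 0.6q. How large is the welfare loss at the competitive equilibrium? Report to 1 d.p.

Market equilibrium (private): 22.7 + q = 234.2 - 1.9q → q_m = 72.9310.
Social marginal benefit = demand + MEB = 240.3 - 1.3q.
Set SMB = MC: 240.3 - 1.3q = 22.7 + q → q* = 94.6087.
Height of the DWL triangle at q_m is SMB(q_m) − MC(q_m) = MEB(q_m) = 49.8586.
DWL = ½ × 21.6777 × 49.8586 = 540.4099.

DWL = $540.4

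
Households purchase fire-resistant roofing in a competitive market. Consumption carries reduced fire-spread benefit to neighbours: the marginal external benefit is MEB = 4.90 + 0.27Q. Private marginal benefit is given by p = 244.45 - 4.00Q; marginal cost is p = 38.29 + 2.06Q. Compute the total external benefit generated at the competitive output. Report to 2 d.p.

322.94

Market equilibrium (private): 38.29 + 2.06Q = 244.45 - 4.00Q → Q_m = 34.0198.
Total external benefit = ∫₀^{Q_m} (4.90 + 0.27Q) dQ = 4.90×34.0198 + ½×0.27×34.0198² = 322.9388.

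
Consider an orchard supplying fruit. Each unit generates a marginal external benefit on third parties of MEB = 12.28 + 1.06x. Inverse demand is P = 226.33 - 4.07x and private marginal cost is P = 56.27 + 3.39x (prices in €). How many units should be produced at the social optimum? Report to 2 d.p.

Social marginal cost = private MC − MEB = 43.99 + 2.33x.
Set SMC = demand: 43.99 + 2.33x = 226.33 - 4.07x → x* = 28.4906.

x* = 28.49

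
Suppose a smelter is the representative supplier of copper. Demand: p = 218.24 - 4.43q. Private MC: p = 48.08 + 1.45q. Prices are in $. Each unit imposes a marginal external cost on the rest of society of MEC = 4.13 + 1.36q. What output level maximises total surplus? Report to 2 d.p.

q* = 22.93

Social marginal cost = private MC + MEC = 52.21 + 2.81q.
Set SMC = demand: 52.21 + 2.81q = 218.24 - 4.43q → q* = 22.9323.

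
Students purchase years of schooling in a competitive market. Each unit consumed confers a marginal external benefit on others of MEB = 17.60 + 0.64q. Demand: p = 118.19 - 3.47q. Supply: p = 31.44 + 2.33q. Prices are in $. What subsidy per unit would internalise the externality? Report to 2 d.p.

Social marginal benefit = demand + MEB = 135.79 - 2.83q.
Set SMB = MC: 135.79 - 2.83q = 31.44 + 2.33q → q* = 20.2229.
The Pigouvian subsidy equals MEB at q*: 17.60 + 0.64×20.2229 = 30.5427.

subsidy = $30.54 per unit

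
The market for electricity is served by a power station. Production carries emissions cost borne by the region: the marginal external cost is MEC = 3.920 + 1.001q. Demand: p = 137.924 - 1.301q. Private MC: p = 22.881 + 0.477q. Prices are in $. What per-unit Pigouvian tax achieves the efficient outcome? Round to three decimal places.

Social marginal cost = private MC + MEC = 26.801 + 1.478q.
Set SMC = demand: 26.801 + 1.478q = 137.924 - 1.301q → q* = 39.9867.
The Pigouvian tax equals MEC at q*: 3.920 + 1.001×39.9867 = 43.9467.

tax = $43.947 per unit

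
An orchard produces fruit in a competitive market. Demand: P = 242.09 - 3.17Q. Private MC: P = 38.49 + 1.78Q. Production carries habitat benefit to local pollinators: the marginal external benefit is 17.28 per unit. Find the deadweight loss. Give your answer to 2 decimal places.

Market equilibrium (private): 38.49 + 1.78Q = 242.09 - 3.17Q → Q_m = 41.1313.
Social marginal cost = private MC − MEB = 21.21 + 1.78Q.
Set SMC = demand: 21.21 + 1.78Q = 242.09 - 3.17Q → Q* = 44.6222.
Height of the DWL triangle at Q_m is demand(Q_m) − SMC(Q_m) = MEB(Q_m) = 17.2800.
DWL = ½ × 3.4909 × 17.2800 = 30.1614.

DWL = 30.16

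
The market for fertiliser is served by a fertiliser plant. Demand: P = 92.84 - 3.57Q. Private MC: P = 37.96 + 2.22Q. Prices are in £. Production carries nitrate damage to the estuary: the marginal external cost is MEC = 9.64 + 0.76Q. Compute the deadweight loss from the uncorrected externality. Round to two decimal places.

DWL = £21.66

Market equilibrium (private): 37.96 + 2.22Q = 92.84 - 3.57Q → Q_m = 9.4784.
Social marginal cost = private MC + MEC = 47.60 + 2.98Q.
Set SMC = demand: 47.60 + 2.98Q = 92.84 - 3.57Q → Q* = 6.9069.
The welfare-loss triangle has base |Q_m − Q*| and height MEC(Q_m) (the vertical gap between SMC and demand is zero at Q* and MEC at Q_m).
DWL = ½ × 2.5715 × 16.8436 = 21.6567.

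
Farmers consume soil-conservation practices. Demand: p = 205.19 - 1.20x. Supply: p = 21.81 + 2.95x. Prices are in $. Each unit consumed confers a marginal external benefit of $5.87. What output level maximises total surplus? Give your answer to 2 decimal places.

Social marginal benefit = demand + MEB = 211.06 - 1.20x.
Set SMB = MC: 211.06 - 1.20x = 21.81 + 2.95x → x* = 45.6024.

x* = 45.60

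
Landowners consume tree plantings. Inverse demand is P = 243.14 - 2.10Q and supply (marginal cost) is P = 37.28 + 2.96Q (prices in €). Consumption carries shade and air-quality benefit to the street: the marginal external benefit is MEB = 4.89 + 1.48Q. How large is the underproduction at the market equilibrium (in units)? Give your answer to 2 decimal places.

Market equilibrium (private): 37.28 + 2.96Q = 243.14 - 2.10Q → Q_m = 40.6838.
Social marginal benefit = demand + MEB = 248.03 - 0.62Q.
Set SMB = MC: 248.03 - 0.62Q = 37.28 + 2.96Q → Q* = 58.8687.
Gap = |40.6838 − 58.8687| = 18.1849.

18.18 units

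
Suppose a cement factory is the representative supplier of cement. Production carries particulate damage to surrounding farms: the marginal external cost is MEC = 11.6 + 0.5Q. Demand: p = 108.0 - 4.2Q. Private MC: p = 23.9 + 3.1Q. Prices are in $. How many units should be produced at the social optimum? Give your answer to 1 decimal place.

Q* = 9.3

Social marginal cost = private MC + MEC = 35.5 + 3.6Q.
Set SMC = demand: 35.5 + 3.6Q = 108.0 - 4.2Q → Q* = 9.2949.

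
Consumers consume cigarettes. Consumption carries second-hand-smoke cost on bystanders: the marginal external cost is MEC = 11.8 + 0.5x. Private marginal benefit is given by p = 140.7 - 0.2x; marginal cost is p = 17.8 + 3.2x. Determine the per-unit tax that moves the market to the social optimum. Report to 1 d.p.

tax = 26.0 per unit

Social marginal benefit = demand − MEC = 128.9 - 0.7x.
Set SMB = MC: 128.9 - 0.7x = 17.8 + 3.2x → x* = 28.4872.
The Pigouvian tax equals MEC at x*: 11.8 + 0.5×28.4872 = 26.0436.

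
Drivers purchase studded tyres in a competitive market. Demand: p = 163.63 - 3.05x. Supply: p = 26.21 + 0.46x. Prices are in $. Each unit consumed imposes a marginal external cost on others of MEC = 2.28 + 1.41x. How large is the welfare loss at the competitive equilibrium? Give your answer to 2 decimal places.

Market equilibrium (private): 26.21 + 0.46x = 163.63 - 3.05x → x_m = 39.1510.
Social marginal benefit = demand − MEC = 161.35 - 4.46x.
Set SMB = MC: 161.35 - 4.46x = 26.21 + 0.46x → x* = 27.4675.
The welfare-loss triangle has base |x_m − x*| and height MEC(x_m) (the vertical gap between SMB and MC is zero at x* and MEC at x_m).
DWL = ½ × 11.6835 × 57.4829 = 335.8007.

DWL = $335.80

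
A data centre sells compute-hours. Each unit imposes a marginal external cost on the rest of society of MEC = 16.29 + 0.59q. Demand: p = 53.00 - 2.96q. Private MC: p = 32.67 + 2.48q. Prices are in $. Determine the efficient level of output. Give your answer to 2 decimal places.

q* = 0.67

Social marginal cost = private MC + MEC = 48.96 + 3.07q.
Set SMC = demand: 48.96 + 3.07q = 53.00 - 2.96q → q* = 0.6700.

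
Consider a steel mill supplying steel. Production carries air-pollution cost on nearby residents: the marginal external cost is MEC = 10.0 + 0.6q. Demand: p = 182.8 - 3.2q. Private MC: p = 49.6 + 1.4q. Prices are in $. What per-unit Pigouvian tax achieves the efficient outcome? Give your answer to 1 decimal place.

tax = $24.2 per unit

Social marginal cost = private MC + MEC = 59.6 + 2.0q.
Set SMC = demand: 59.6 + 2.0q = 182.8 - 3.2q → q* = 23.6923.
The Pigouvian tax equals MEC at q*: 10.0 + 0.6×23.6923 = 24.2154.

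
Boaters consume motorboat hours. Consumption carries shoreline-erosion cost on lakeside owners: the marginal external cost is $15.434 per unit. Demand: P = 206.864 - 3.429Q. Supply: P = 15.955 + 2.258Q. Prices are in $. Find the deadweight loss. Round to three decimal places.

Market equilibrium (private): 15.955 + 2.258Q = 206.864 - 3.429Q → Q_m = 33.5694.
Social marginal benefit = demand − MEC = 191.430 - 3.429Q.
Set SMB = MC: 191.430 - 3.429Q = 15.955 + 2.258Q → Q* = 30.8555.
The welfare-loss triangle has base |Q_m − Q*| and height MEC(Q_m) (the vertical gap between SMB and MC is zero at Q* and MEC at Q_m).
DWL = ½ × 2.7139 × 15.4340 = 20.9432.

DWL = $20.943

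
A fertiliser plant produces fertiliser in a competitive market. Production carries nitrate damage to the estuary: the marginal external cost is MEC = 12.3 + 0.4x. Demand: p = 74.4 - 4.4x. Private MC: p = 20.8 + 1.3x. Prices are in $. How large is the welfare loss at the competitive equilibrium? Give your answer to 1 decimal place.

Market equilibrium (private): 20.8 + 1.3x = 74.4 - 4.4x → x_m = 9.4035.
Social marginal cost = private MC + MEC = 33.1 + 1.7x.
Set SMC = demand: 33.1 + 1.7x = 74.4 - 4.4x → x* = 6.7705.
Height of the DWL triangle at x_m is SMC(x_m) − demand(x_m) = MEC(x_m) = 16.0614.
DWL = ½ × 2.6330 × 16.0614 = 21.1448.

DWL = $21.1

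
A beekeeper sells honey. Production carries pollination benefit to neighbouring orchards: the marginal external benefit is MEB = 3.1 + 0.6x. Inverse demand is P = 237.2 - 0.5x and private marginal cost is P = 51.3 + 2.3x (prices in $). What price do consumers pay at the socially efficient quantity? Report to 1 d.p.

P = $194.2

Social marginal cost = private MC − MEB = 48.2 + 1.7x.
Set SMC = demand: 48.2 + 1.7x = 237.2 - 0.5x → x* = 85.9091.
Consumer price on the demand curve at x*: 237.2 − 0.5×85.9091 = 194.2455.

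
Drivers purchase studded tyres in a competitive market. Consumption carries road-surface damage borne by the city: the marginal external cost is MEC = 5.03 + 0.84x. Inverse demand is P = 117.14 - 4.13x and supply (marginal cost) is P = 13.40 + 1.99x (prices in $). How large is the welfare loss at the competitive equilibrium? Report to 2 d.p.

Market equilibrium (private): 13.40 + 1.99x = 117.14 - 4.13x → x_m = 16.9510.
Social marginal benefit = demand − MEC = 112.11 - 4.97x.
Set SMB = MC: 112.11 - 4.97x = 13.40 + 1.99x → x* = 14.1825.
Between x* and x_m the wedge MC − SMB runs linearly from 0 to MEC(x_m), so the loss is a triangle.
DWL = ½ × 2.7685 × 19.2688 = 26.6728.

DWL = $26.67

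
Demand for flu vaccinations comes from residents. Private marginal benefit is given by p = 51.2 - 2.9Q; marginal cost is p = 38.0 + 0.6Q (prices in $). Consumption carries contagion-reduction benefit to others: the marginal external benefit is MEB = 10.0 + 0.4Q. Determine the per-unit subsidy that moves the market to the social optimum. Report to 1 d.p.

Social marginal benefit = demand + MEB = 61.2 - 2.5Q.
Set SMB = MC: 61.2 - 2.5Q = 38.0 + 0.6Q → Q* = 7.4839.
The Pigouvian subsidy equals MEB at Q*: 10.0 + 0.4×7.4839 = 12.9936.

subsidy = $13.0 per unit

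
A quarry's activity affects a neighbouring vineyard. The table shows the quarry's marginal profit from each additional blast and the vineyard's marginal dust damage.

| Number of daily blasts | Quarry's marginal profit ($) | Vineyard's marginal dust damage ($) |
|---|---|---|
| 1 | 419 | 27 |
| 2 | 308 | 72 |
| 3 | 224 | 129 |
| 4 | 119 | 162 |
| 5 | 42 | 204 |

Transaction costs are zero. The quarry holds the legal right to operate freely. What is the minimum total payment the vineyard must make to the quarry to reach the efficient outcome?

$161

Left alone the quarry would choose level 5 (marginal profit stays positive).
Efficient level: k* = 3 (marginal profit ≥ marginal dust damage through 3).
The vineyard must at least cover the quarry's forgone profit from cutting 5→3: 119 + 42 = 161.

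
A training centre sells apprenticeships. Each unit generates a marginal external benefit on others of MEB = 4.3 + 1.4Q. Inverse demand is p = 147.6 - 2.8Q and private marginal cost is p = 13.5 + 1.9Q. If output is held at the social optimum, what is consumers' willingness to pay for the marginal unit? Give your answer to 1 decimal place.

P = 30.2

Social marginal cost = private MC − MEB = 9.2 + 0.5Q.
Set SMC = demand: 9.2 + 0.5Q = 147.6 - 2.8Q → Q* = 41.9394.
Consumer price on the demand curve at Q*: 147.6 − 2.8×41.9394 = 30.1697.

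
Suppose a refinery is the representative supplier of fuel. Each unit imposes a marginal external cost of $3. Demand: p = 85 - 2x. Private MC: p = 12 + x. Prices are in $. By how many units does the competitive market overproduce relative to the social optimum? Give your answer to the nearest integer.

Market equilibrium (private): 12 + x = 85 - 2x → x_m = 24.3333.
Social marginal cost = private MC + MEC = 15 + x.
Set SMC = demand: 15 + x = 85 - 2x → x* = 23.3333.
Gap = |24.3333 − 23.3333| = 1.0000.

1 units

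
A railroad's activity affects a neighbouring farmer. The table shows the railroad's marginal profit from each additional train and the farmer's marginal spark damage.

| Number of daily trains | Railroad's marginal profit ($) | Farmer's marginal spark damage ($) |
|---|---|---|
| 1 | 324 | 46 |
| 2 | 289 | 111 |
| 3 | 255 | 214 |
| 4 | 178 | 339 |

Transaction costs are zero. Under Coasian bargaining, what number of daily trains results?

Bargaining reaches the level where marginal profit last exceeds marginal spark damage.
That holds through level 3 (255 ≥ 214) but not at 4 (178 < 339).

3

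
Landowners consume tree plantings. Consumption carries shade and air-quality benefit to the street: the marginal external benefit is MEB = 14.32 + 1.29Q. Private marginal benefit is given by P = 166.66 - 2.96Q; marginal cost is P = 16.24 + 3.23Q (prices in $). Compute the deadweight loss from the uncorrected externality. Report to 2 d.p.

DWL = $212.81

Market equilibrium (private): 16.24 + 3.23Q = 166.66 - 2.96Q → Q_m = 24.3005.
Social marginal benefit = demand + MEB = 180.98 - 1.67Q.
Set SMB = MC: 180.98 - 1.67Q = 16.24 + 3.23Q → Q* = 33.6204.
The loss is the area between SMB and MC from Q* to Q_m; with linear curves that's a triangle of height MEB(Q_m).
DWL = ½ × 9.3199 × 45.6676 = 212.8087.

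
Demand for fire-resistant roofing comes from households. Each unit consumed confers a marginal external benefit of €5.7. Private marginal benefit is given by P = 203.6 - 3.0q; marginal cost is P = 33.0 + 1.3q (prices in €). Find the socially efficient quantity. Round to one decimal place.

q* = 41.0

Social marginal benefit = demand + MEB = 209.3 - 3.0q.
Set SMB = MC: 209.3 - 3.0q = 33.0 + 1.3q → q* = 41.0000.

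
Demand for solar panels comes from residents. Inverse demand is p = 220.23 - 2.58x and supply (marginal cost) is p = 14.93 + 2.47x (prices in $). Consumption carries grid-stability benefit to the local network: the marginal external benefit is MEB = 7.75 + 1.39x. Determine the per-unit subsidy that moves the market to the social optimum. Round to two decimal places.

subsidy = $88.66 per unit

Social marginal benefit = demand + MEB = 227.98 - 1.19x.
Set SMB = MC: 227.98 - 1.19x = 14.93 + 2.47x → x* = 58.2104.
The Pigouvian subsidy equals MEB at x*: 7.75 + 1.39×58.2104 = 88.6625.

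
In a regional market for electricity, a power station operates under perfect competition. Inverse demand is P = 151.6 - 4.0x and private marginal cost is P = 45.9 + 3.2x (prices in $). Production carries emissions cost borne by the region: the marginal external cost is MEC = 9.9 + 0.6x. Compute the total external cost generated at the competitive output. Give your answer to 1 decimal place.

$210.0

Market equilibrium (private): 45.9 + 3.2x = 151.6 - 4.0x → x_m = 14.6806.
Total external cost = ∫₀^{x_m} (9.9 + 0.6x) dx = 9.9×14.6806 + ½×0.6×14.6806² = 209.9939.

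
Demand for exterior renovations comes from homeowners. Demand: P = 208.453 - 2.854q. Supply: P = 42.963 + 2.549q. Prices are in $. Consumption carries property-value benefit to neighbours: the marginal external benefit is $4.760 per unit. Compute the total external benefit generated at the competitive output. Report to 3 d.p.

Market equilibrium (private): 42.963 + 2.549q = 208.453 - 2.854q → q_m = 30.6293.
Total external benefit = MEB × q_m = 4.760 × 30.6293 = 145.7955.

$145.795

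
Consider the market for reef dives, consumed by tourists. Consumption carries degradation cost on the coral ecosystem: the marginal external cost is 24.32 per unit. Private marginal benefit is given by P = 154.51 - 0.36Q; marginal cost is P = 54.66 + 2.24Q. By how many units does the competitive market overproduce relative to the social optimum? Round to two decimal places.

Market equilibrium (private): 54.66 + 2.24Q = 154.51 - 0.36Q → Q_m = 38.4038.
Social marginal benefit = demand − MEC = 130.19 - 0.36Q.
Set SMB = MC: 130.19 - 0.36Q = 54.66 + 2.24Q → Q* = 29.0500.
Gap = |38.4038 − 29.0500| = 9.3538.

9.35 units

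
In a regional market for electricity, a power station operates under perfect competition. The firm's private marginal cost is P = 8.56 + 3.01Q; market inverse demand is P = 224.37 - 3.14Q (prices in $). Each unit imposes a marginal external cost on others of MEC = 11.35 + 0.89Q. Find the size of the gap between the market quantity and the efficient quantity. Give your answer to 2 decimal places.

Market equilibrium (private): 8.56 + 3.01Q = 224.37 - 3.14Q → Q_m = 35.0911.
Social marginal cost = private MC + MEC = 19.91 + 3.90Q.
Set SMC = demand: 19.91 + 3.90Q = 224.37 - 3.14Q → Q* = 29.0426.
Gap = |35.0911 − 29.0426| = 6.0485.

6.05 units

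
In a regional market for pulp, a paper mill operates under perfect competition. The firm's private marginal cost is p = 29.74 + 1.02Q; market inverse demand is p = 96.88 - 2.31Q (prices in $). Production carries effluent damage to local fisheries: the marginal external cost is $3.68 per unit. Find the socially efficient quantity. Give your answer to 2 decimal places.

Q* = 19.06

Social marginal cost = private MC + MEC = 33.42 + 1.02Q.
Set SMC = demand: 33.42 + 1.02Q = 96.88 - 2.31Q → Q* = 19.0571.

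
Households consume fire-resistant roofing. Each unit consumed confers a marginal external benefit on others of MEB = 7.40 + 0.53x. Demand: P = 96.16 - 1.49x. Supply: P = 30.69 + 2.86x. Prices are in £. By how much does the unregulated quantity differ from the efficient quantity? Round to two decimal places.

Market equilibrium (private): 30.69 + 2.86x = 96.16 - 1.49x → x_m = 15.0506.
Social marginal benefit = demand + MEB = 103.56 - 0.96x.
Set SMB = MC: 103.56 - 0.96x = 30.69 + 2.86x → x* = 19.0759.
Gap = |15.0506 − 19.0759| = 4.0253.

4.03 units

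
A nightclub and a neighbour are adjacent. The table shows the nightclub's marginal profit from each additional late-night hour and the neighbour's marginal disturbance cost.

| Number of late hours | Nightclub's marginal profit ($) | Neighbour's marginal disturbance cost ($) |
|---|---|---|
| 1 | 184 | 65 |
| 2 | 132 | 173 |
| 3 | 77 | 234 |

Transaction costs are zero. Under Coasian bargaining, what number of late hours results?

1

Bargaining reaches the level where marginal profit last exceeds marginal disturbance cost.
That holds through level 1 (184 ≥ 65) but not at 2 (132 < 173).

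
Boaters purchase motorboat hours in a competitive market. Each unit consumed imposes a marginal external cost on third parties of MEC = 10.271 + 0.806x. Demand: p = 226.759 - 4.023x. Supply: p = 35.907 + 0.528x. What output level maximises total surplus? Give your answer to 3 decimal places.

Social marginal benefit = demand − MEC = 216.488 - 4.829x.
Set SMB = MC: 216.488 - 4.829x = 35.907 + 0.528x → x* = 33.7094.

x* = 33.709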